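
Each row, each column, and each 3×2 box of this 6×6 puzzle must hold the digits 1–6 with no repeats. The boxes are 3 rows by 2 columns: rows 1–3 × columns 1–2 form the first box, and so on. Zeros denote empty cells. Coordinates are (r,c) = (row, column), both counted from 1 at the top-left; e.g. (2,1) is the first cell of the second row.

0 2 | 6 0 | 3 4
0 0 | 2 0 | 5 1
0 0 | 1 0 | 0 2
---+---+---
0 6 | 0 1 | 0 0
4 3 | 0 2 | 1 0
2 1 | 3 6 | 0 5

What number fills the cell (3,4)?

4

(1,4) = 5: row 1 has {2,3,4,6}; col 4 has {1,2,6}; box has {1,2,6} → only 5 remains.
(2,2) = 4: row 2 has {1,2,5}; col 2 has {1,2,3,6}; box has {2} → only 4 remains.
(2,4) = 3: row 2 has {1,2,4,5}; col 4 has {1,2,5,6}; box has {1,2,5,6} → only 3 remains.
(3,2) = 5: row 3 has {1,2}; col 2 has {1,2,3,4,6}; box has {2,4} → only 5 remains.
(3,4) = 4: row 3 has {1,2,5}; col 4 has {1,2,3,5,6}; box has {1,2,3,5,6} → only 4 remains.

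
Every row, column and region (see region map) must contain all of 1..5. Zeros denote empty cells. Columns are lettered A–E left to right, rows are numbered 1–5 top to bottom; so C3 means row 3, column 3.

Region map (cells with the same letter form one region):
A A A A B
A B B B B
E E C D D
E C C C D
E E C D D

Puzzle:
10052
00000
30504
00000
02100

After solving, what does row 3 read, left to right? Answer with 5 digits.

31524

B3 = 1: row 3 has {3,4,5}; col 2 has {2}; region has {2,3} → only 1 remains.
D3 = 2: row 3 has {1,3,4,5}; col 4 has {5}; region has {4} → only 2 remains.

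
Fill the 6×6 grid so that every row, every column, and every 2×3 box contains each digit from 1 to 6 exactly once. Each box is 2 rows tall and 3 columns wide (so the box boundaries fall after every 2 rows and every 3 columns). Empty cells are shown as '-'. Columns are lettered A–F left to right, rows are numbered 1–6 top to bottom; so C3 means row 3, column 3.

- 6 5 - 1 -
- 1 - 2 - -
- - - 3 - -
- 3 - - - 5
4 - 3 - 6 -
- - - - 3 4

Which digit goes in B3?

4

D1 = 4: row 1 has {1,5,6}; col 4 has {2,3}; box has {1,2} → only 4 remains.
F1 = 3: row 1 has {1,4,5,6}; col 6 has {4,5}; box has {1,2,4} → only 3 remains.
A2 = 3: row 2 has {1,2}; col 1 has {4}; box has {1,5,6} → only 3 remains.
C2 = 4: row 2 has {1,2,3}; col 3 has {3,5}; box has {1,3,5,6} → only 4 remains.
E2 = 5: row 2 has {1,2,3,4}; col 5 has {1,3,6}; box has {1,2,3,4} → only 5 remains.
F2 = 6: row 2 has {1,2,3,4,5}; col 6 has {3,4,5}; box has {1,2,3,4,5} → only 6 remains.
A1 = 2: row 1 has {1,3,4,5,6}; col 1 has {3,4}; box has {1,3,4,5,6} → only 2 remains.
E4 = 4: in row 4, 4 can only go here (every other open cell in that row sees a 4).
E3 = 2: row 3 has {3}; col 5 has {1,3,4,5,6}; box has {3,4,5} → only 2 remains.
F3 = 1: row 3 has {2,3}; col 6 has {3,4,5,6}; box has {2,3,4,5} → only 1 remains.
D4 = 6: row 4 has {3,4,5}; col 4 has {2,3,4}; box has {1,2,3,4,5} → only 6 remains.
F5 = 2: row 5 has {3,4,6}; col 6 has {1,3,4,5,6}; box has {3,4,6} → only 2 remains.
C3 = 6: row 3 has {1,2,3}; col 3 has {3,4,5}; box has {3} → only 6 remains.
A4 = 1: row 4 has {3,4,5,6}; col 1 has {2,3,4}; box has {3,6} → only 1 remains.
C4 = 2: row 4 has {1,3,4,5,6}; col 3 has {3,4,5,6}; box has {1,3,6} → only 2 remains.
B5 = 5: row 5 has {2,3,4,6}; col 2 has {1,3,6}; box has {3,4} → only 5 remains.
D5 = 1: row 5 has {2,3,4,5,6}; col 4 has {2,3,4,6}; box has {2,3,4,6} → only 1 remains.
A6 = 6: row 6 has {3,4}; col 1 has {1,2,3,4}; box has {3,4,5} → only 6 remains.
B6 = 2: row 6 has {3,4,6}; col 2 has {1,3,5,6}; box has {3,4,5,6} → only 2 remains.
C6 = 1: row 6 has {2,3,4,6}; col 3 has {2,3,4,5,6}; box has {2,3,4,5,6} → only 1 remains.
D6 = 5: row 6 has {1,2,3,4,6}; col 4 has {1,2,3,4,6}; box has {1,2,3,4,6} → only 5 remains.
A3 = 5: row 3 has {1,2,3,6}; col 1 has {1,2,3,4,6}; box has {1,2,3,6} → only 5 remains.
B3 = 4: row 3 has {1,2,3,5,6}; col 2 has {1,2,3,5,6}; box has {1,2,3,5,6} → only 4 remains.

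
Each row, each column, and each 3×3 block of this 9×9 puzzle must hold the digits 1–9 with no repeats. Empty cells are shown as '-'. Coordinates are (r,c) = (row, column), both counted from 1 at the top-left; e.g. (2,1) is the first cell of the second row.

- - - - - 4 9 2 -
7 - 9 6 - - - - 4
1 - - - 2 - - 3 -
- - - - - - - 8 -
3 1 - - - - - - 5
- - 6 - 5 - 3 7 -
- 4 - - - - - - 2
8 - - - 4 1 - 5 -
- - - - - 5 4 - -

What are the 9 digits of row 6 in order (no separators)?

486152379

(2,8) = 1 (sole candidate).
(2,2) = 2 (hidden single in row 2).
(2,7) = 5 (hidden single in row 2).
(3,3) = 4 (hidden single in row 3).
(5,8) = 4 (hidden single in column 8).
Singles propagation stalls before every target cell is settled. Branch on (7,8) (candidates {6,9}).
  Try (7,8) = 6: this forces (8,7)=7, (9,8)=9, (8,9)=3, (8,3)=2, (8,4)=9, (9,1)=6; then (8,2) has no candidate left — contradiction.
So (7,8) = 9.
(9,8) = 6 (sole candidate).
(8,7) = 7 (sole candidate).
(8,9) = 3 (sole candidate).
(8,3) = 2 (sole candidate).
(8,4) = 9 (sole candidate).
(9,1) = 9 (sole candidate).
(8,2) = 6 (sole candidate).
(7,1) = 5 (sole candidate).
(1,1) = 6 (sole candidate).
(3,6) = 9 (hidden single in row 3).
(5,5) = 9 (hidden single in row 5).
(9,4) = 2 (hidden single in row 9).
Singles propagation stalls; (6,1) is still open with candidates {2,4}.
  Try (6,1) = 2: this forces (4,1)=4, (6,6)=8, (2,6)=3, (5,4)=7, (6,2)=9, (6,9)=1, (9,9)=8, (1,9)=7; then row 3 has no cell left for 7 — contradiction.
So (6,1) = 4.
(4,1) = 2 (sole candidate).
(4,4) = 4 (hidden single in row 4).
(6,6) = 2: in row 6, 2 can only go here (every other open cell in that row sees a 2).
(5,7) = 2 (hidden single in row 5).
(5,6) = 6 (hidden single in row 5).
(7,5) = 6 (hidden single in row 7).
Singles propagation stalls; (6,4) is still open with candidates {1,8}.
  Try (6,4) = 8: this forces (5,4)=7, (6,2)=9, (6,9)=1, (7,4)=3, (9,9)=8, (1,9)=7; then row 3 has no cell left for 7 — contradiction.
So (6,4) = 1.
(6,9) = 9: row 6 has {1,2,3,4,5,6,7}; col 9 has {2,3,4,5}; box has {2,3,4,5,7,8} → only 9 remains.
(6,2) = 8: row 6 has {1,2,3,4,5,6,7,9}; col 2 has {1,2,4,6}; box has {1,2,3,4,6} → only 8 remains.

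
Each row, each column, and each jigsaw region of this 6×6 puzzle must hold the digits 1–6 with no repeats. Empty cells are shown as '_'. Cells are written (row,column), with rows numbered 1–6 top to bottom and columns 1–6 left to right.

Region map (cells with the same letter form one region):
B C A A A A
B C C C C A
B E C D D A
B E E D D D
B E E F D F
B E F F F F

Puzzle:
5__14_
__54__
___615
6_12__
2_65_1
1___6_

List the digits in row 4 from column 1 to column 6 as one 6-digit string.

631254

(2,1) = 3 (sole candidate).
(2,5) = 2 (sole candidate).
(2,6) = 6 (sole candidate).
(3,1) = 4 (sole candidate).
(3,3) = 3 (sole candidate).
(5,5) = 3 (sole candidate).
(6,4) = 3 (sole candidate).
(1,2) = 6 (sole candidate).
(1,3) = 2 (sole candidate).
(1,6) = 3 (sole candidate).
(2,2) = 1 (sole candidate).
(3,2) = 2 (sole candidate).
(4,5) = 5: row 4 has {1,2,6}; col 5 has {1,2,3,4,6}; region has {1,2,3,6} → only 5 remains.
(4,6) = 4: row 4 has {1,2,5,6}; col 6 has {1,3,5,6}; region has {1,2,3,5,6} → only 4 remains.
(5,2) = 4 (sole candidate).
(6,2) = 5 (sole candidate).
(6,3) = 4 (sole candidate).
(6,6) = 2 (sole candidate).
(4,2) = 3: row 4 has {1,2,4,5,6}; col 2 has {1,2,4,5,6}; region has {1,2,4,5,6} → only 3 remains.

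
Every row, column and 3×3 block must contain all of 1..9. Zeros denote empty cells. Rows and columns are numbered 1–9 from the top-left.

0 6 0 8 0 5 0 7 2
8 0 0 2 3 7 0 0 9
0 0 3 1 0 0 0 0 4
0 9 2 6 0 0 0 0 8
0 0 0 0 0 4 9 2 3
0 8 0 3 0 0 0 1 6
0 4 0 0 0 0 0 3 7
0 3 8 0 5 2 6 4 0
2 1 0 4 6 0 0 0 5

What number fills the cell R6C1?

4

R2C2 = 5: row 2 has {2,3,7,8,9}; col 2 has {1,3,4,6,8,9}; box has {3,6,8} → only 5 remains.
R2C7 = 1: row 2 has {2,3,5,7,8,9}; col 7 has {6,9}; box has {2,4,7,9} → only 1 remains.
R2C8 = 6: row 2 has {1,2,3,5,7,8,9}; col 8 has {1,2,3,4,7}; box has {1,2,4,7,9} → only 6 remains.
R3C5 = 9: row 3 has {1,3,4}; col 5 has {3,5,6}; box has {1,2,3,5,7,8} → only 9 remains.
R3C6 = 6: row 3 has {1,3,4,9}; col 6 has {2,4,5,7}; box has {1,2,3,5,7,8,9} → only 6 remains.
R4C6 = 1: row 4 has {2,6,8,9}; col 6 has {2,4,5,6,7}; box has {3,4,6} → only 1 remains.
R4C8 = 5: row 4 has {1,2,6,8,9}; col 8 has {1,2,3,4,6,7}; box has {1,2,3,6,8,9} → only 5 remains.
R5C2 = 7: row 5 has {2,3,4,9}; col 2 has {1,3,4,5,6,8,9}; box has {2,8,9} → only 7 remains.
R5C4 = 5: row 5 has {2,3,4,7,9}; col 4 has {1,2,3,4,6,8}; box has {1,3,4,6} → only 5 remains.
R5C5 = 8: row 5 has {2,3,4,5,7,9}; col 5 has {3,5,6,9}; box has {1,3,4,5,6} → only 8 remains.
R6C6 = 9: row 6 has {1,3,6,8}; col 6 has {1,2,4,5,6,7}; box has {1,3,4,5,6,8} → only 9 remains.
R7C4 = 9: row 7 has {3,4,7}; col 4 has {1,2,3,4,5,6,8}; box has {2,4,5,6} → only 9 remains.
R7C5 = 1: row 7 has {3,4,7,9}; col 5 has {3,5,6,8,9}; box has {2,4,5,6,9} → only 1 remains.
R7C6 = 8: row 7 has {1,3,4,7,9}; col 6 has {1,2,4,5,6,7,9}; box has {1,2,4,5,6,9} → only 8 remains.
R7C7 = 2: row 7 has {1,3,4,7,8,9}; col 7 has {1,6,9}; box has {3,4,5,6,7} → only 2 remains.
R8C4 = 7: row 8 has {2,3,4,5,6,8}; col 4 has {1,2,3,4,5,6,8,9}; box has {1,2,4,5,6,8,9} → only 7 remains.
R8C9 = 1: row 8 has {2,3,4,5,6,7,8}; col 9 has {2,3,4,5,6,7,8,9}; box has {2,3,4,5,6,7} → only 1 remains.
R9C6 = 3: row 9 has {1,2,4,5,6}; col 6 has {1,2,4,5,6,7,8,9}; box has {1,2,4,5,6,7,8,9} → only 3 remains.
R9C7 = 8: row 9 has {1,2,3,4,5,6}; col 7 has {1,2,6,9}; box has {1,2,3,4,5,6,7} → only 8 remains.
R9C8 = 9: row 9 has {1,2,3,4,5,6,8}; col 8 has {1,2,3,4,5,6,7}; box has {1,2,3,4,5,6,7,8} → only 9 remains.
R1C5 = 4: row 1 has {2,5,6,7,8}; col 5 has {1,3,5,6,8,9}; box has {1,2,3,5,6,7,8,9} → only 4 remains.
R1C7 = 3: row 1 has {2,4,5,6,7,8}; col 7 has {1,2,6,8,9}; box has {1,2,4,6,7,9} → only 3 remains.
R2C3 = 4: row 2 has {1,2,3,5,6,7,8,9}; col 3 has {2,3,8}; box has {3,5,6,8} → only 4 remains.
R3C1 = 7: row 3 has {1,3,4,6,9}; col 1 has {2,8}; box has {3,4,5,6,8} → only 7 remains.
R3C2 = 2: row 3 has {1,3,4,6,7,9}; col 2 has {1,3,4,5,6,7,8,9}; box has {3,4,5,6,7,8} → only 2 remains.
R3C7 = 5: row 3 has {1,2,3,4,6,7,9}; col 7 has {1,2,3,6,8,9}; box has {1,2,3,4,6,7,9} → only 5 remains.
R3C8 = 8: row 3 has {1,2,3,4,5,6,7,9}; col 8 has {1,2,3,4,5,6,7,9}; box has {1,2,3,4,5,6,7,9} → only 8 remains.
R4C5 = 7: row 4 has {1,2,5,6,8,9}; col 5 has {1,3,4,5,6,8,9}; box has {1,3,4,5,6,8,9} → only 7 remains.
R4C7 = 4: row 4 has {1,2,5,6,7,8,9}; col 7 has {1,2,3,5,6,8,9}; box has {1,2,3,5,6,8,9} → only 4 remains.
R6C3 = 5: row 6 has {1,3,6,8,9}; col 3 has {2,3,4,8}; box has {2,7,8,9} → only 5 remains.
R6C5 = 2: row 6 has {1,3,5,6,8,9}; col 5 has {1,3,4,5,6,7,8,9}; box has {1,3,4,5,6,7,8,9} → only 2 remains.
R6C7 = 7: row 6 has {1,2,3,5,6,8,9}; col 7 has {1,2,3,4,5,6,8,9}; box has {1,2,3,4,5,6,8,9} → only 7 remains.
R7C3 = 6: row 7 has {1,2,3,4,7,8,9}; col 3 has {2,3,4,5,8}; box has {1,2,3,4,8} → only 6 remains.
R8C1 = 9: row 8 has {1,2,3,4,5,6,7,8}; col 1 has {2,7,8}; box has {1,2,3,4,6,8} → only 9 remains.
R9C3 = 7: row 9 has {1,2,3,4,5,6,8,9}; col 3 has {2,3,4,5,6,8}; box has {1,2,3,4,6,8,9} → only 7 remains.
R1C1 = 1: row 1 has {2,3,4,5,6,7,8}; col 1 has {2,7,8,9}; box has {2,3,4,5,6,7,8} → only 1 remains.
R1C3 = 9: row 1 has {1,2,3,4,5,6,7,8}; col 3 has {2,3,4,5,6,7,8}; box has {1,2,3,4,5,6,7,8} → only 9 remains.
R4C1 = 3: row 4 has {1,2,4,5,6,7,8,9}; col 1 has {1,2,7,8,9}; box has {2,5,7,8,9} → only 3 remains.
R5C1 = 6: row 5 has {2,3,4,5,7,8,9}; col 1 has {1,2,3,7,8,9}; box has {2,3,5,7,8,9} → only 6 remains.
R5C3 = 1: row 5 has {2,3,4,5,6,7,8,9}; col 3 has {2,3,4,5,6,7,8,9}; box has {2,3,5,6,7,8,9} → only 1 remains.
R6C1 = 4: row 6 has {1,2,3,5,6,7,8,9}; col 1 has {1,2,3,6,7,8,9}; box has {1,2,3,5,6,7,8,9} → only 4 remains.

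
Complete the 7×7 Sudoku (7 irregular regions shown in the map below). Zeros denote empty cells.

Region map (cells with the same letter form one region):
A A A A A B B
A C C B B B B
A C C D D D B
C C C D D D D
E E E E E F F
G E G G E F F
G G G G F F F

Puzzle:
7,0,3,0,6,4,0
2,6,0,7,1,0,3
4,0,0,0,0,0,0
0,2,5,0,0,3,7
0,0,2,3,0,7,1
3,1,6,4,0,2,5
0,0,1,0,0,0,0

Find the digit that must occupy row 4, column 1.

row 1, column 2 = 5: row 1 has {3,4,6,7}; col 2 has {1,2,6}; region has {2,3,4,6,7} → only 5 remains.
row 1, column 4 = 1: row 1 has {3,4,5,6,7}; col 4 has {3,4,7}; region has {2,3,4,5,6,7} → only 1 remains.
row 1, column 7 = 2: row 1 has {1,3,4,5,6,7}; col 7 has {1,3,5,7}; region has {1,3,4,7} → only 2 remains.
row 2, column 3 = 4: row 2 has {1,2,3,6,7}; col 3 has {1,2,3,5,6}; region has {2,5,6} → only 4 remains.
row 2, column 6 = 5: row 2 has {1,2,3,4,6,7}; col 6 has {2,3,4,7}; region has {1,2,3,4,7} → only 5 remains.
row 3, column 3 = 7: row 3 has {4}; col 3 has {1,2,3,4,5,6}; region has {2,4,5,6} → only 7 remains.
row 3, column 7 = 6: row 3 has {4,7}; col 7 has {1,2,3,5,7}; region has {1,2,3,4,5,7} → only 6 remains.
row 4, column 1 = 1: row 4 has {2,3,5,7}; col 1 has {2,3,4,7}; region has {2,4,5,6,7} → only 1 remains.

1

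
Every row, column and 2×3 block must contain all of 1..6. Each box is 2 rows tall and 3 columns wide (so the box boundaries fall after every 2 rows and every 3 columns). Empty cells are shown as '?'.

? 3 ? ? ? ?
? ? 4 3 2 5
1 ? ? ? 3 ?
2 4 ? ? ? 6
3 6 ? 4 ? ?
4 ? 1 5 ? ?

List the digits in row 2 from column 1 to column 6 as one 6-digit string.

row 2, column 1 = 6: row 2 has {2,3,4,5}; col 1 has {1,2,3,4}; box has {3,4} → only 6 remains.
row 2, column 2 = 1: row 2 has {2,3,4,5,6}; col 2 has {3,4,6}; box has {3,4,6} → only 1 remains.

614325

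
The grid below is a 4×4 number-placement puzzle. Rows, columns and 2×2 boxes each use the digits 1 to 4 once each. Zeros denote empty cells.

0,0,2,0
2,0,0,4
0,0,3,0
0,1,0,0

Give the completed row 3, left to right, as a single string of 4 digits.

4231

R2C2 = 3 (sole candidate).
R2C3 = 1 (sole candidate).
R3C1 = 4: row 3 has {3}; col 1 has {2}; box has {1} → only 4 remains.
R3C2 = 2: row 3 has {3,4}; col 2 has {1,3}; box has {1,4} → only 2 remains.
R3C4 = 1: row 3 has {2,3,4}; col 4 has {4}; box has {3} → only 1 remains.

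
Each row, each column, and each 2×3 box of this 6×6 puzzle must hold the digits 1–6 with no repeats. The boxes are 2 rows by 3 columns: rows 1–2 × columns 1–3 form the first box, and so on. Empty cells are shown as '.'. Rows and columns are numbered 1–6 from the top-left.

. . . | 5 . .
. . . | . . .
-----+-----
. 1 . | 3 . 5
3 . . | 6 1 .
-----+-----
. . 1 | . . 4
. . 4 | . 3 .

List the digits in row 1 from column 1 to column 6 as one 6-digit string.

463521

R4C6 = 2: row 4 has {1,3,6}; col 6 has {4,5}; box has {1,3,5,6} → only 2 remains.
R5C4 = 2: row 5 has {1,4}; col 4 has {3,5,6}; box has {3,4} → only 2 remains.
R6C4 = 1: row 6 has {3,4}; col 4 has {2,3,5,6}; box has {2,3,4} → only 1 remains.
R6C6 = 6: row 6 has {1,3,4}; col 6 has {2,4,5}; box has {1,2,3,4} → only 6 remains.
R2C4 = 4: row 2 has {}; col 4 has {1,2,3,5,6}; box has {5} → only 4 remains.
R3C5 = 4: row 3 has {1,3,5}; col 5 has {1,3}; box has {1,2,3,5,6} → only 4 remains.
R4C3 = 5: row 4 has {1,2,3,6}; col 3 has {1,4}; box has {1,3} → only 5 remains.
R5C5 = 5: row 5 has {1,2,4}; col 5 has {1,3,4}; box has {1,2,3,4,6} → only 5 remains.
R4C2 = 4: row 4 has {1,2,3,5,6}; col 2 has {1}; box has {1,3,5} → only 4 remains.
R5C1 = 6: row 5 has {1,2,4,5}; col 1 has {3}; box has {1,4} → only 6 remains.
R5C2 = 3: row 5 has {1,2,4,5,6}; col 2 has {1,4}; box has {1,4,6} → only 3 remains.
R3C1 = 2: row 3 has {1,3,4,5}; col 1 has {3,6}; box has {1,3,4,5} → only 2 remains.
R3C3 = 6: row 3 has {1,2,3,4,5}; col 3 has {1,4,5}; box has {1,2,3,4,5} → only 6 remains.
R6C1 = 5: row 6 has {1,3,4,6}; col 1 has {2,3,6}; box has {1,3,4,6} → only 5 remains.
R6C2 = 2: row 6 has {1,3,4,5,6}; col 2 has {1,3,4}; box has {1,3,4,5,6} → only 2 remains.
R1C2 = 6: row 1 has {5}; col 2 has {1,2,3,4}; box has {} → only 6 remains.
R1C5 = 2: row 1 has {5,6}; col 5 has {1,3,4,5}; box has {4,5} → only 2 remains.
R2C1 = 1: row 2 has {4}; col 1 has {2,3,5,6}; box has {6} → only 1 remains.
R2C2 = 5: row 2 has {1,4}; col 2 has {1,2,3,4,6}; box has {1,6} → only 5 remains.
R2C5 = 6: row 2 has {1,4,5}; col 5 has {1,2,3,4,5}; box has {2,4,5} → only 6 remains.
R2C6 = 3: row 2 has {1,4,5,6}; col 6 has {2,4,5,6}; box has {2,4,5,6} → only 3 remains.
R1C1 = 4: row 1 has {2,5,6}; col 1 has {1,2,3,5,6}; box has {1,5,6} → only 4 remains.
R1C3 = 3: row 1 has {2,4,5,6}; col 3 has {1,4,5,6}; box has {1,4,5,6} → only 3 remains.
R1C6 = 1: row 1 has {2,3,4,5,6}; col 6 has {2,3,4,5,6}; box has {2,3,4,5,6} → only 1 remains.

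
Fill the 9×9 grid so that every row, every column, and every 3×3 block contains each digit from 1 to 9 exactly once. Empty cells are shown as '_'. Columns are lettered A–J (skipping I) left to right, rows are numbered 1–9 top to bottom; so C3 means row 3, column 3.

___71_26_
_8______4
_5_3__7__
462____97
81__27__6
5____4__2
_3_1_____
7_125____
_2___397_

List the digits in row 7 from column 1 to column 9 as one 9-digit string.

938176425

A9 = 6: row 9 has {2,3,7,9}; col 1 has {4,5,7,8}; box has {1,2,3,7} → only 6 remains.
A7 = 9: row 7 has {1,3}; col 1 has {4,5,6,7,8}; box has {1,2,3,6,7} → only 9 remains.
B8 = 4: row 8 has {1,2,5,7}; col 2 has {1,2,3,5,6,8}; box has {1,2,3,6,7,9} → only 4 remains.
A1 = 3: row 1 has {1,2,6,7}; col 1 has {4,5,6,7,8,9}; box has {5,8} → only 3 remains.
B1 = 9: row 1 has {1,2,3,6,7}; col 2 has {1,2,3,4,5,6,8}; box has {3,5,8} → only 9 remains.
C1 = 4: row 1 has {1,2,3,6,7,9}; col 3 has {1,2}; box has {3,5,8,9} → only 4 remains.
C3 = 6: row 3 has {3,5,7}; col 3 has {1,2,4}; box has {3,4,5,8,9} → only 6 remains.
B6 = 7: row 6 has {2,4,5}; col 2 has {1,2,3,4,5,6,8,9}; box has {1,2,4,5,6,8} → only 7 remains.
C2 = 7: row 2 has {4,8}; col 3 has {1,2,4,6}; box has {3,4,5,6,8,9} → only 7 remains.
E3 = 4: in row 3, 4 can only go here (every other open cell in that row sees a 4).
E9 = 8: row 9 has {2,3,6,7,9}; col 5 has {1,2,4,5}; box has {1,2,3,5} → only 8 remains.
E4 = 3: row 4 has {2,4,6,7,9}; col 5 has {1,2,4,5,8}; box has {2,4,7} → only 3 remains.
F7 = 6: row 7 has {1,3,9}; col 6 has {3,4,7}; box has {1,2,3,5,8} → only 6 remains.
F8 = 9: row 8 has {1,2,4,5,7}; col 6 has {3,4,6,7}; box has {1,2,3,5,6,8} → only 9 remains.
C9 = 5: row 9 has {2,3,6,7,8,9}; col 3 has {1,2,4,6,7}; box has {1,2,3,4,6,7,9} → only 5 remains.
D9 = 4: row 9 has {2,3,5,6,7,8,9}; col 4 has {1,2,3,7}; box has {1,2,3,5,6,8,9} → only 4 remains.
J9 = 1: row 9 has {2,3,4,5,6,7,8,9}; col 9 has {2,4,6,7}; box has {7,9} → only 1 remains.
C7 = 8: row 7 has {1,3,6,9}; col 3 has {1,2,4,5,6,7}; box has {1,2,3,4,5,6,7,9} → only 8 remains.
E7 = 7: row 7 has {1,3,6,8,9}; col 5 has {1,2,3,4,5,8}; box has {1,2,3,4,5,6,8,9} → only 7 remains.
J7 = 5: row 7 has {1,3,6,7,8,9}; col 9 has {1,2,4,6,7}; box has {1,7,9} → only 5 remains.
J1 = 8: row 1 has {1,2,3,4,6,7,9}; col 9 has {1,2,4,5,6,7}; box has {2,4,6,7} → only 8 remains.
H3 = 1: row 3 has {3,4,5,6,7}; col 8 has {6,7,9}; box has {2,4,6,7,8} → only 1 remains.
J3 = 9: row 3 has {1,3,4,5,6,7}; col 9 has {1,2,4,5,6,7,8}; box has {1,2,4,6,7,8} → only 9 remains.
G7 = 4: row 7 has {1,3,5,6,7,8,9}; col 7 has {2,7,9}; box has {1,5,7,9} → only 4 remains.
H7 = 2: row 7 has {1,3,4,5,6,7,8,9}; col 8 has {1,6,7,9}; box has {1,4,5,7,9} → only 2 remains.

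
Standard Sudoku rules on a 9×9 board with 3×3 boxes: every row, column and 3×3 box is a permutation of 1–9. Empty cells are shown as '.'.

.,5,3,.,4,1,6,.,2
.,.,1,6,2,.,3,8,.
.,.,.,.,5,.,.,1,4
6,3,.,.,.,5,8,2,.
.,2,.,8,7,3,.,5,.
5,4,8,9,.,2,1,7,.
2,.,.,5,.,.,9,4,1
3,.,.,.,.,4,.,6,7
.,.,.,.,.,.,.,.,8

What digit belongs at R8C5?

8

R1C4 = 7 (sole candidate).
R1C8 = 9 (sole candidate).
R2C6 = 9 (sole candidate).
R2C9 = 5 (sole candidate).
R3C4 = 3 (sole candidate).
R3C6 = 8 (sole candidate).
R3C7 = 7 (sole candidate).
R4C5 = 1 (sole candidate).
R4C9 = 9 (sole candidate).
R5C3 = 9 (sole candidate).
R5C7 = 4 (sole candidate).
R5C9 = 6 (sole candidate).
R6C5 = 6 (sole candidate).
R6C9 = 3 (sole candidate).
R8C3 = 5 (sole candidate).
R8C7 = 2 (sole candidate).
R9C7 = 5 (sole candidate).
R9C8 = 3 (sole candidate).
R1C1 = 8 (sole candidate).
R2C2 = 7 (sole candidate).
R3C1 = 9 (sole candidate).
R3C2 = 6 (sole candidate).
R3C3 = 2 (sole candidate).
R4C3 = 7 (sole candidate).
R4C4 = 4 (sole candidate).
R5C1 = 1 (sole candidate).
R7C2 = 8 (sole candidate).
R7C3 = 6 (sole candidate).
R7C5 = 3 (sole candidate).
R7C6 = 7 (sole candidate).
R8C4 = 1 (sole candidate).
R9C3 = 4 (sole candidate).
R9C4 = 2 (sole candidate).
R9C5 = 9 (sole candidate).
R9C6 = 6 (sole candidate).
R2C1 = 4 (sole candidate).
R8C2 = 9 (sole candidate).
R8C5 = 8: row 8 has {1,2,3,4,5,6,7,9}; col 5 has {1,2,3,4,5,6,7,9}; box has {1,2,3,4,5,6,7,9} → only 8 remains.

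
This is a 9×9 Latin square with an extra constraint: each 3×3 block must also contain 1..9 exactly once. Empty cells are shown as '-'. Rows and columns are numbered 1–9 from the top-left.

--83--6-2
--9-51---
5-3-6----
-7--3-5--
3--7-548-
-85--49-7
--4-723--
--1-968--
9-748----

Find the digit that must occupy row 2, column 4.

8

row 1, column 5 = 4: row 1 has {2,3,6,8}; col 5 has {3,5,6,7,8,9}; box has {1,3,5,6} → only 4 remains.
row 2, column 7 = 7: row 2 has {1,5,9}; col 7 has {3,4,5,6,8,9}; box has {2,6} → only 7 remains.
row 3, column 7 = 1: row 3 has {3,5,6}; col 7 has {3,4,5,6,7,8,9}; box has {2,6,7} → only 1 remains.
row 8, column 1 = 2: row 8 has {1,6,8,9}; col 1 has {3,5,9}; box has {1,4,7,9} → only 2 remains.
row 8, column 4 = 5: row 8 has {1,2,6,8,9}; col 4 has {3,4,7}; box has {2,4,6,7,8,9} → only 5 remains.
row 8, column 9 = 4: row 8 has {1,2,5,6,8,9}; col 9 has {2,7}; box has {3,8} → only 4 remains.
row 9, column 6 = 3: row 9 has {4,7,8,9}; col 6 has {1,2,4,5,6}; box has {2,4,5,6,7,8,9} → only 3 remains.
row 9, column 7 = 2: row 9 has {3,4,7,8,9}; col 7 has {1,3,4,5,6,7,8,9}; box has {3,4,8} → only 2 remains.
row 1, column 2 = 1: row 1 has {2,3,4,6,8}; col 2 has {7,8}; box has {3,5,8,9} → only 1 remains.
row 7, column 4 = 1: row 7 has {2,3,4,7}; col 4 has {3,4,5,7}; box has {2,3,4,5,6,7,8,9} → only 1 remains.
row 8, column 2 = 3: row 8 has {1,2,4,5,6,8,9}; col 2 has {1,7,8}; box has {1,2,4,7,9} → only 3 remains.
row 8, column 8 = 7: row 8 has {1,2,3,4,5,6,8,9}; col 8 has {8}; box has {2,3,4,8} → only 7 remains.
row 1, column 1 = 7: row 1 has {1,2,3,4,6,8}; col 1 has {2,3,5,9}; box has {1,3,5,8,9} → only 7 remains.
row 1, column 6 = 9: row 1 has {1,2,3,4,6,7,8}; col 6 has {1,2,3,4,5,6}; box has {1,3,4,5,6} → only 9 remains.
row 1, column 8 = 5: row 1 has {1,2,3,4,6,7,8,9}; col 8 has {7,8}; box has {1,2,6,7} → only 5 remains.
row 4, column 6 = 8: row 4 has {3,5,7}; col 6 has {1,2,3,4,5,6,9}; box has {3,4,5,7} → only 8 remains.
row 3, column 6 = 7: row 3 has {1,3,5,6}; col 6 has {1,2,3,4,5,6,8,9}; box has {1,3,4,5,6,9} → only 7 remains.
row 4, column 1 = 4: in row 4, 4 can only go here (every other open cell in that row sees a 4).
row 4, column 4 = 9: in row 4, 9 can only go here (every other open cell in that row sees a 9).
row 2, column 1 = 6: row 2 has {1,5,7,9}; col 1 has {2,3,4,5,7,9}; box has {1,3,5,7,8,9} → only 6 remains.
row 6, column 1 = 1: row 6 has {4,5,7,8,9}; col 1 has {2,3,4,5,6,7,9}; box has {3,4,5,7,8} → only 1 remains.
row 6, column 5 = 2: row 6 has {1,4,5,7,8,9}; col 5 has {3,4,5,6,7,8,9}; box has {3,4,5,7,8,9} → only 2 remains.
row 7, column 1 = 8: row 7 has {1,2,3,4,7}; col 1 has {1,2,3,4,5,6,7,9}; box has {1,2,3,4,7,9} → only 8 remains.
row 5, column 5 = 1: row 5 has {3,4,5,7,8}; col 5 has {2,3,4,5,6,7,8,9}; box has {2,3,4,5,7,8,9} → only 1 remains.
row 5, column 9 = 6: row 5 has {1,3,4,5,7,8}; col 9 has {2,4,7}; box has {4,5,7,8,9} → only 6 remains.
row 6, column 4 = 6: row 6 has {1,2,4,5,7,8,9}; col 4 has {1,3,4,5,7,9}; box has {1,2,3,4,5,7,8,9} → only 6 remains.
row 6, column 8 = 3: row 6 has {1,2,4,5,6,7,8,9}; col 8 has {5,7,8}; box has {4,5,6,7,8,9} → only 3 remains.
row 2, column 8 = 4: row 2 has {1,5,6,7,9}; col 8 has {3,5,7,8}; box has {1,2,5,6,7} → only 4 remains.
row 3, column 8 = 9: row 3 has {1,3,5,6,7}; col 8 has {3,4,5,7,8}; box has {1,2,4,5,6,7} → only 9 remains.
row 3, column 9 = 8: row 3 has {1,3,5,6,7,9}; col 9 has {2,4,6,7}; box has {1,2,4,5,6,7,9} → only 8 remains.
row 4, column 9 = 1: row 4 has {3,4,5,7,8,9}; col 9 has {2,4,6,7,8}; box has {3,4,5,6,7,8,9} → only 1 remains.
row 5, column 3 = 2: row 5 has {1,3,4,5,6,7,8}; col 3 has {1,3,4,5,7,8,9}; box has {1,3,4,5,7,8} → only 2 remains.
row 7, column 8 = 6: row 7 has {1,2,3,4,7,8}; col 8 has {3,4,5,7,8,9}; box has {2,3,4,7,8} → only 6 remains.
row 9, column 8 = 1: row 9 has {2,3,4,7,8,9}; col 8 has {3,4,5,6,7,8,9}; box has {2,3,4,6,7,8} → only 1 remains.
row 9, column 9 = 5: row 9 has {1,2,3,4,7,8,9}; col 9 has {1,2,4,6,7,8}; box has {1,2,3,4,6,7,8} → only 5 remains.
row 2, column 2 = 2: row 2 has {1,4,5,6,7,9}; col 2 has {1,3,7,8}; box has {1,3,5,6,7,8,9} → only 2 remains.
row 2, column 4 = 8: row 2 has {1,2,4,5,6,7,9}; col 4 has {1,3,4,5,6,7,9}; box has {1,3,4,5,6,7,9} → only 8 remains.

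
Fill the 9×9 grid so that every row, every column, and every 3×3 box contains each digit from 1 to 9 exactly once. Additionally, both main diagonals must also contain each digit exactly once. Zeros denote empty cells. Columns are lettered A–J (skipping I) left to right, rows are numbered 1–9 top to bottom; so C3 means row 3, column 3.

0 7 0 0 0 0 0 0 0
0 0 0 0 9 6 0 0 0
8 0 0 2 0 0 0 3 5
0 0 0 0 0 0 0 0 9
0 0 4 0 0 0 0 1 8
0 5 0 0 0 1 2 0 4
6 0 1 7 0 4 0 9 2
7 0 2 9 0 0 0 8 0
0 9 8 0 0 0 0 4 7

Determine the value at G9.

J1 = 6 (sole candidate).
J2 = 1 (sole candidate).
F3 = 7 (sole candidate).
B7 = 3 (sole candidate).
G7 = 5 (sole candidate).
B8 = 4 (sole candidate).
J8 = 3 (sole candidate).
A9 = 5 (sole candidate).
H1 = 2 (sole candidate).
B2 = 2 (sole candidate).
H2 = 7 (sole candidate).
G3 = 9 (sole candidate).
B5 = 6 (sole candidate).
E5 = 3 (sole candidate).
G5 = 7 (sole candidate).
D6 = 8 (sole candidate).
H6 = 6 (sole candidate).
E7 = 8 (sole candidate).
F8 = 5 (sole candidate).
B3 = 1 (sole candidate).
C3 = 6 (sole candidate).
E3 = 4 (sole candidate).
B4 = 8 (sole candidate).
D4 = 4 (sole candidate).
F4 = 2 (sole candidate).
G4 = 3 (sole candidate).
H4 = 5 (sole candidate).
D5 = 5 (sole candidate).
F5 = 9 (sole candidate).
E6 = 7 (sole candidate).
F9 = 3 (sole candidate).
A1 = 9 (sole candidate).
F1 = 8 (sole candidate).
G1 = 4 (sole candidate).
D2 = 3 (sole candidate).
G2 = 8 (sole candidate).
A4 = 1 (sole candidate).
C4 = 7 (sole candidate).
E4 = 6 (sole candidate).
A5 = 2 (sole candidate).
A6 = 3 (sole candidate).
C6 = 9 (sole candidate).
E8 = 1 (sole candidate).
G8 = 6 (sole candidate).
D9 = 6 (sole candidate).
E9 = 2 (sole candidate).
G9 = 1: row 9 has {2,3,4,5,6,7,8,9}; col 7 has {2,3,4,5,6,7,8,9}; box has {2,3,4,5,6,7,8,9} → only 1 remains.

1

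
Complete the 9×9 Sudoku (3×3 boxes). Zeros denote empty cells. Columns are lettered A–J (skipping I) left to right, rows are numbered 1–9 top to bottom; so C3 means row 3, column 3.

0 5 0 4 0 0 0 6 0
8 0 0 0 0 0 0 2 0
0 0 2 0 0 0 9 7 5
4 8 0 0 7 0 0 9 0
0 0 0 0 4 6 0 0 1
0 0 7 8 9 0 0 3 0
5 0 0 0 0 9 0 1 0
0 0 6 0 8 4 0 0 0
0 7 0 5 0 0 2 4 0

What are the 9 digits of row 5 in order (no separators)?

H8 = 5 (sole candidate).
H5 = 8: row 5 has {1,4,6}; col 8 has {1,2,3,4,5,6,7,9}; box has {1,3,9} → only 8 remains.
B3 = 4 (hidden single in row 3).
F3 = 8 (hidden single in row 3).
G5 = 7: in row 5, 7 can only go here (every other open cell in that row sees a 7).
G8 = 3 (sole candidate).
C5 = 5: in row 5, 5 can only go here (every other open cell in that row sees a 5).
C7 = 4 (hidden single in row 7).
A1 = 7 (hidden single in column 1).
C1 = 9 (hidden single in row 1).
D2 = 9 (hidden single in row 2).
F2 = 7 (hidden single in row 2).
E2 = 5 (hidden single in row 2).
B2 = 6 (hidden single in row 2).
A6 = 6 (hidden single in column 1).
C9 = 8 (hidden single in column 3).
Singles propagation stalls before every target cell is settled. Branch on J1 (candidates {3,8}).
  Try J1 = 3: this forces J2=4, J6=2, G2=1, J4=6, B6=1; then column 3 has no cell left for 1 — contradiction.
So J1 = 8.
G1 = 1 (sole candidate).
G2 = 4 (sole candidate).
J2 = 3 (sole candidate).
G6 = 5 (sole candidate).
C2 = 1 (sole candidate).
A3 = 3 (sole candidate).
C4 = 3 (sole candidate).
G4 = 6 (sole candidate).
J4 = 2 (sole candidate).
J6 = 4 (sole candidate).
G7 = 8 (sole candidate).
D4 = 1 (sole candidate).
F4 = 5 (sole candidate).
F6 = 2 (sole candidate).
F1 = 3 (sole candidate).
D3 = 6 (sole candidate).
E3 = 1 (sole candidate).
D5 = 3: row 5 has {1,4,5,6,7,8}; col 4 has {1,4,5,6,8,9}; box has {1,2,4,5,6,7,8,9} → only 3 remains.
B6 = 1 (sole candidate).
F9 = 1 (sole candidate).
E1 = 2 (sole candidate).
A9 = 9 (sole candidate).
J9 = 6 (sole candidate).
A5 = 2: row 5 has {1,3,4,5,6,7,8}; col 1 has {3,4,5,6,7,8,9}; box has {1,3,4,5,6,7,8} → only 2 remains.
B5 = 9: row 5 has {1,2,3,4,5,6,7,8}; col 2 has {1,4,5,6,7,8}; box has {1,2,3,4,5,6,7,8} → only 9 remains.

295346781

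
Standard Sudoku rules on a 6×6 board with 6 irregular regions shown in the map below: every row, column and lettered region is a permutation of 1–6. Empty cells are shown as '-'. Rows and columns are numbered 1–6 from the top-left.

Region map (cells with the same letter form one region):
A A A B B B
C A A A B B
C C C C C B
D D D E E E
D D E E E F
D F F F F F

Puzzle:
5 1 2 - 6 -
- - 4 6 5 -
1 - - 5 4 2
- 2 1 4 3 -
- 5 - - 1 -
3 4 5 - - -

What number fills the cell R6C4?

R1C4 = 3 (sole candidate).
R1C6 = 4 (sole candidate).
R2C1 = 2 (sole candidate).
R2C2 = 3 (sole candidate).
R2C6 = 1 (sole candidate).
R3C2 = 6 (sole candidate).
R3C3 = 3 (sole candidate).
R4C1 = 6 (sole candidate).
R4C6 = 5 (sole candidate).
R5C1 = 4 (sole candidate).
R5C3 = 6 (sole candidate).
R5C4 = 2 (sole candidate).
R5C6 = 3 (sole candidate).
R6C4 = 1: row 6 has {3,4,5}; col 4 has {2,3,4,5,6}; region has {3,4,5} → only 1 remains.

1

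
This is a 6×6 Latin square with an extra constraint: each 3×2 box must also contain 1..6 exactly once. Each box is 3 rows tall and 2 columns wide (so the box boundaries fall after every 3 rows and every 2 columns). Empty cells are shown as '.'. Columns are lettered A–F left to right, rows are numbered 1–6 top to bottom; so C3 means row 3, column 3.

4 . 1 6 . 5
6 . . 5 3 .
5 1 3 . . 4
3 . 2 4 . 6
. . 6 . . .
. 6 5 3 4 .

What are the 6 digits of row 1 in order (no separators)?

431625

E1 = 2: row 1 has {1,4,5,6}; col 5 has {3,4}; box has {3,4,5} → only 2 remains.
B2 = 2: row 2 has {3,5,6}; col 2 has {1,6}; box has {1,4,5,6} → only 2 remains.
C2 = 4: row 2 has {2,3,5,6}; col 3 has {1,2,3,5,6}; box has {1,3,5,6} → only 4 remains.
F2 = 1: row 2 has {2,3,4,5,6}; col 6 has {4,5,6}; box has {2,3,4,5} → only 1 remains.
D3 = 2: row 3 has {1,3,4,5}; col 4 has {3,4,5,6}; box has {1,3,4,5,6} → only 2 remains.
E3 = 6: row 3 has {1,2,3,4,5}; col 5 has {2,3,4}; box has {1,2,3,4,5} → only 6 remains.
B4 = 5: row 4 has {2,3,4,6}; col 2 has {1,2,6}; box has {3,6} → only 5 remains.
E4 = 1: row 4 has {2,3,4,5,6}; col 5 has {2,3,4,6}; box has {4,6} → only 1 remains.
B5 = 4: row 5 has {6}; col 2 has {1,2,5,6}; box has {3,5,6} → only 4 remains.
D5 = 1: row 5 has {4,6}; col 4 has {2,3,4,5,6}; box has {2,3,4,5,6} → only 1 remains.
E5 = 5: row 5 has {1,4,6}; col 5 has {1,2,3,4,6}; box has {1,4,6} → only 5 remains.
F6 = 2: row 6 has {3,4,5,6}; col 6 has {1,4,5,6}; box has {1,4,5,6} → only 2 remains.
B1 = 3: row 1 has {1,2,4,5,6}; col 2 has {1,2,4,5,6}; box has {1,2,4,5,6} → only 3 remains.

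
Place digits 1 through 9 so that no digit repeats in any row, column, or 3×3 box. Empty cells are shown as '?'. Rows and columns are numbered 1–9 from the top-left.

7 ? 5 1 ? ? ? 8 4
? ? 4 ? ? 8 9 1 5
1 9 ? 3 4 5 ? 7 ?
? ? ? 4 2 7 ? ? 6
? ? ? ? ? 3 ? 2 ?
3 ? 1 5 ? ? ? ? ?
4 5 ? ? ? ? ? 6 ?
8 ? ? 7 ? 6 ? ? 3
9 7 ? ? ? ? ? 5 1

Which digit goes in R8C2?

R3C9 = 2: row 3 has {1,3,4,5,7,9}; col 9 has {1,3,4,5,6}; box has {1,4,5,7,8,9} → only 2 remains.
R4C1 = 5: row 4 has {2,4,6,7}; col 1 has {1,3,4,7,8,9}; box has {1,3} → only 5 remains.
R4C2 = 8: row 4 has {2,4,5,6,7}; col 2 has {5,7,9}; box has {1,3,5} → only 8 remains.
R4C3 = 9: row 4 has {2,4,5,6,7,8}; col 3 has {1,4,5}; box has {1,3,5,8} → only 9 remains.
R4C8 = 3: row 4 has {2,4,5,6,7,8,9}; col 8 has {1,2,5,6,7,8}; box has {2,6} → only 3 remains.
R5C1 = 6: row 5 has {2,3}; col 1 has {1,3,4,5,7,8,9}; box has {1,3,5,8,9} → only 6 remains.
R5C2 = 4: row 5 has {2,3,6}; col 2 has {5,7,8,9}; box has {1,3,5,6,8,9} → only 4 remains.
R5C3 = 7: row 5 has {2,3,4,6}; col 3 has {1,4,5,9}; box has {1,3,4,5,6,8,9} → only 7 remains.
R6C2 = 2: row 6 has {1,3,5}; col 2 has {4,5,7,8,9}; box has {1,3,4,5,6,7,8,9} → only 2 remains.
R6C6 = 9: row 6 has {1,2,3,5}; col 6 has {3,5,6,7,8}; box has {2,3,4,5,7} → only 9 remains.
R6C8 = 4: row 6 has {1,2,3,5,9}; col 8 has {1,2,3,5,6,7,8}; box has {2,3,6} → only 4 remains.
R8C2 = 1: row 8 has {3,6,7,8}; col 2 has {2,4,5,7,8,9}; box has {4,5,7,8,9} → only 1 remains.

1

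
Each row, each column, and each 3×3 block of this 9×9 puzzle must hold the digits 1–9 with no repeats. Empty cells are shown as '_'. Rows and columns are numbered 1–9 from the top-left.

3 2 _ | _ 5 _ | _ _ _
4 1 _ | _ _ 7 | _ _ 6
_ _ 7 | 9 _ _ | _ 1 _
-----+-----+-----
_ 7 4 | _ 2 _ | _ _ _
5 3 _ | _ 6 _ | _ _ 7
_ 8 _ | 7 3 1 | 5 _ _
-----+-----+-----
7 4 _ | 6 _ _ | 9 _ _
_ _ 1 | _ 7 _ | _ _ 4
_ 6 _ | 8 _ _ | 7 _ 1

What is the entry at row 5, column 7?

row 2, column 5 = 8: row 2 has {1,4,6,7}; col 5 has {2,3,5,6,7}; box has {5,7,9} → only 8 remains.
row 3, column 2 = 5: row 3 has {1,7,9}; col 2 has {1,2,3,4,6,7,8}; box has {1,2,3,4,7} → only 5 remains.
row 3, column 5 = 4: row 3 has {1,5,7,9}; col 5 has {2,3,5,6,7,8}; box has {5,7,8,9} → only 4 remains.
row 4, column 4 = 5: row 4 has {2,4,7}; col 4 has {6,7,8,9}; box has {1,2,3,6,7} → only 5 remains.
row 5, column 4 = 4: row 5 has {3,5,6,7}; col 4 has {5,6,7,8,9}; box has {1,2,3,5,6,7} → only 4 remains.
row 7, column 5 = 1: row 7 has {4,6,7,9}; col 5 has {2,3,4,5,6,7,8}; box has {6,7,8} → only 1 remains.
row 8, column 2 = 9: row 8 has {1,4,7}; col 2 has {1,2,3,4,5,6,7,8}; box has {1,4,6,7} → only 9 remains.
row 9, column 1 = 2: row 9 has {1,6,7,8}; col 1 has {3,4,5,7}; box has {1,4,6,7,9} → only 2 remains.
row 9, column 5 = 9: row 9 has {1,2,6,7,8}; col 5 has {1,2,3,4,5,6,7,8}; box has {1,6,7,8} → only 9 remains.
row 1, column 4 = 1: row 1 has {2,3,5}; col 4 has {4,5,6,7,8,9}; box has {4,5,7,8,9} → only 1 remains.
row 1, column 6 = 6: row 1 has {1,2,3,5}; col 6 has {1,7}; box has {1,4,5,7,8,9} → only 6 remains.
row 2, column 3 = 9: row 2 has {1,4,6,7,8}; col 3 has {1,4,7}; box has {1,2,3,4,5,7} → only 9 remains.
row 5, column 3 = 2: row 5 has {3,4,5,6,7}; col 3 has {1,4,7,9}; box has {3,4,5,7,8} → only 2 remains.
row 6, column 3 = 6: row 6 has {1,3,5,7,8}; col 3 has {1,2,4,7,9}; box has {2,3,4,5,7,8} → only 6 remains.
row 8, column 1 = 8: row 8 has {1,4,7,9}; col 1 has {2,3,4,5,7}; box has {1,2,4,6,7,9} → only 8 remains.
row 1, column 3 = 8: row 1 has {1,2,3,5,6}; col 3 has {1,2,4,6,7,9}; box has {1,2,3,4,5,7,9} → only 8 remains.
row 1, column 7 = 4: row 1 has {1,2,3,5,6,8}; col 7 has {5,7,9}; box has {1,6} → only 4 remains.
row 1, column 9 = 9: row 1 has {1,2,3,4,5,6,8}; col 9 has {1,4,6,7}; box has {1,4,6} → only 9 remains.
row 3, column 1 = 6: row 3 has {1,4,5,7,9}; col 1 has {2,3,4,5,7,8}; box has {1,2,3,4,5,7,8,9} → only 6 remains.
row 6, column 1 = 9: row 6 has {1,3,5,6,7,8}; col 1 has {2,3,4,5,6,7,8}; box has {2,3,4,5,6,7,8} → only 9 remains.
row 6, column 9 = 2: row 6 has {1,3,5,6,7,8,9}; col 9 has {1,4,6,7,9}; box has {5,7} → only 2 remains.
row 1, column 8 = 7: row 1 has {1,2,3,4,5,6,8,9}; col 8 has {1}; box has {1,4,6,9} → only 7 remains.
row 4, column 1 = 1: row 4 has {2,4,5,7}; col 1 has {2,3,4,5,6,7,8,9}; box has {2,3,4,5,6,7,8,9} → only 1 remains.
row 6, column 8 = 4: row 6 has {1,2,3,5,6,7,8,9}; col 8 has {1,7}; box has {2,5,7} → only 4 remains.
row 2, column 8 = 5: in row 2, 5 can only go here (every other open cell in that row sees a 5).
row 9, column 8 = 3: row 9 has {1,2,6,7,8,9}; col 8 has {1,4,5,7}; box has {1,4,7,9} → only 3 remains.
row 9, column 3 = 5: row 9 has {1,2,3,6,7,8,9}; col 3 has {1,2,4,6,7,8,9}; box has {1,2,4,6,7,8,9} → only 5 remains.
row 9, column 6 = 4: row 9 has {1,2,3,5,6,7,8,9}; col 6 has {1,6,7}; box has {1,6,7,8,9} → only 4 remains.
row 7, column 3 = 3: row 7 has {1,4,6,7,9}; col 3 has {1,2,4,5,6,7,8,9}; box has {1,2,4,5,6,7,8,9} → only 3 remains.
row 5, column 7 = 1: in row 5, 1 can only go here (every other open cell in that row sees a 1).

1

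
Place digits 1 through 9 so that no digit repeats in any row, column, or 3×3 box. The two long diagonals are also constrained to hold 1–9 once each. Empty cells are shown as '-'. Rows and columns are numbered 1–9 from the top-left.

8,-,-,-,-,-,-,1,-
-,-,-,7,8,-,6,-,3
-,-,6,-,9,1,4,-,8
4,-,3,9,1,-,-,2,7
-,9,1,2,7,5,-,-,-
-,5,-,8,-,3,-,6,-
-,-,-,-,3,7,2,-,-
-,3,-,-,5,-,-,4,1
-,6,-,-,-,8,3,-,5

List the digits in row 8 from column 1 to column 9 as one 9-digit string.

row 2, column 2 = 1: row 2 has {3,6,7,8}; col 2 has {3,5,6,9}; box has {6,8}; main diagonal has {2,3,4,5,6,7,8,9} → only 1 remains.
row 4, column 2 = 8: row 4 has {1,2,3,4,7,9}; col 2 has {1,3,5,6,9}; box has {1,3,4,5,9} → only 8 remains.
row 4, column 6 = 6: row 4 has {1,2,3,4,7,8,9}; col 6 has {1,3,5,7,8}; box has {1,2,3,5,7,8,9}; anti-diagonal has {3,4,7,8} → only 6 remains.
row 4, column 7 = 5: row 4 has {1,2,3,4,6,7,8,9}; col 7 has {2,3,4,6}; box has {2,6,7} → only 5 remains.
row 5, column 1 = 6: row 5 has {1,2,5,7,9}; col 1 has {4,8}; box has {1,3,4,5,8,9} → only 6 remains.
row 5, column 7 = 8: row 5 has {1,2,5,6,7,9}; col 7 has {2,3,4,5,6}; box has {2,5,6,7} → only 8 remains.
row 5, column 8 = 3: row 5 has {1,2,5,6,7,8,9}; col 8 has {1,2,4,6}; box has {2,5,6,7,8} → only 3 remains.
row 5, column 9 = 4: row 5 has {1,2,3,5,6,7,8,9}; col 9 has {1,3,5,7,8}; box has {2,3,5,6,7,8} → only 4 remains.
row 6, column 5 = 4: row 6 has {3,5,6,8}; col 5 has {1,3,5,7,8,9}; box has {1,2,3,5,6,7,8,9} → only 4 remains.
row 6, column 9 = 9: row 6 has {3,4,5,6,8}; col 9 has {1,3,4,5,7,8}; box has {2,3,4,5,6,7,8} → only 9 remains.
row 7, column 2 = 4: row 7 has {2,3,7}; col 2 has {1,3,5,6,8,9}; box has {3,6} → only 4 remains.
row 7, column 9 = 6: row 7 has {2,3,4,7}; col 9 has {1,3,4,5,7,8,9}; box has {1,2,3,4,5} → only 6 remains.
row 8, column 4 = 6: row 8 has {1,3,4,5}; col 4 has {2,7,8,9}; box has {3,5,7,8} → only 6 remains.
row 9, column 5 = 2: row 9 has {3,5,6,8}; col 5 has {1,3,4,5,7,8,9}; box has {3,5,6,7,8} → only 2 remains.
row 1, column 5 = 6: row 1 has {1,8}; col 5 has {1,2,3,4,5,7,8,9}; box has {1,7,8,9} → only 6 remains.
row 1, column 9 = 2: row 1 has {1,6,8}; col 9 has {1,3,4,5,6,7,8,9}; box has {1,3,4,6,8}; anti-diagonal has {3,4,6,7,8} → only 2 remains.
row 6, column 7 = 1: row 6 has {3,4,5,6,8,9}; col 7 has {2,3,4,5,6,8}; box has {2,3,4,5,6,7,8,9} → only 1 remains.
row 7, column 4 = 1: row 7 has {2,3,4,6,7}; col 4 has {2,6,7,8,9}; box has {2,3,5,6,7,8} → only 1 remains.
row 8, column 6 = 9: row 8 has {1,3,4,5,6}; col 6 has {1,3,5,6,7,8}; box has {1,2,3,5,6,7,8} → only 9 remains.
row 8, column 7 = 7: row 8 has {1,3,4,5,6,9}; col 7 has {1,2,3,4,5,6,8}; box has {1,2,3,4,5,6} → only 7 remains.
row 9, column 4 = 4: row 9 has {2,3,5,6,8}; col 4 has {1,2,6,7,8,9}; box has {1,2,3,5,6,7,8,9} → only 4 remains.
row 9, column 8 = 9: row 9 has {2,3,4,5,6,8}; col 8 has {1,2,3,4,6}; box has {1,2,3,4,5,6,7} → only 9 remains.
row 1, column 2 = 7: row 1 has {1,2,6,8}; col 2 has {1,3,4,5,6,8,9}; box has {1,6,8} → only 7 remains.
row 1, column 6 = 4: row 1 has {1,2,6,7,8}; col 6 has {1,3,5,6,7,8,9}; box has {1,6,7,8,9} → only 4 remains.
row 1, column 7 = 9: row 1 has {1,2,4,6,7,8}; col 7 has {1,2,3,4,5,6,7,8}; box has {1,2,3,4,6,8} → only 9 remains.
row 2, column 6 = 2: row 2 has {1,3,6,7,8}; col 6 has {1,3,4,5,6,7,8,9}; box has {1,4,6,7,8,9} → only 2 remains.
row 2, column 8 = 5: row 2 has {1,2,3,6,7,8}; col 8 has {1,2,3,4,6,9}; box has {1,2,3,4,6,8,9}; anti-diagonal has {2,3,4,6,7,8} → only 5 remains.
row 3, column 2 = 2: row 3 has {1,4,6,8,9}; col 2 has {1,3,4,5,6,7,8,9}; box has {1,6,7,8} → only 2 remains.
row 3, column 8 = 7: row 3 has {1,2,4,6,8,9}; col 8 has {1,2,3,4,5,6,9}; box has {1,2,3,4,5,6,8,9} → only 7 remains.
row 7, column 3 = 9: row 7 has {1,2,3,4,6,7}; col 3 has {1,3,6}; box has {3,4,6}; anti-diagonal has {2,3,4,5,6,7,8} → only 9 remains.
row 7, column 8 = 8: row 7 has {1,2,3,4,6,7,9}; col 8 has {1,2,3,4,5,6,7,9}; box has {1,2,3,4,5,6,7,9} → only 8 remains.
row 8, column 1 = 2: row 8 has {1,3,4,5,6,7,9}; col 1 has {4,6,8}; box has {3,4,6,9} → only 2 remains.
row 8, column 3 = 8: row 8 has {1,2,3,4,5,6,7,9}; col 3 has {1,3,6,9}; box has {2,3,4,6,9} → only 8 remains.

238659741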